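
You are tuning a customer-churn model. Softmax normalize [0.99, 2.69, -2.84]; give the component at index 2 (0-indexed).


Exponentials: e^0.99=2.6912, e^2.69=14.7317, e^-2.84=0.0584
Sum = 17.4813
Softmax = [0.1539, 0.8427, 0.0033]
p[2] = 0.0584/17.4813 = 0.0033

0.0033


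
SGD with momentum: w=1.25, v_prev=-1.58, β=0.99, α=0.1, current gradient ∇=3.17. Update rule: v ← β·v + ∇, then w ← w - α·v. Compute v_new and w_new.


v_new = 0.99·-1.58 + 3.17 = -1.5642 + 3.17 = 1.6058
w_new = 1.25 - 0.1·1.6058 = 1.25 - 0.16058 = 1.08942

v_new=1.6058, w_new=1.08942


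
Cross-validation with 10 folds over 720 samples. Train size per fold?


Fold size = 720/10 = 72
Training per fold = 720 - 72 = 648

648


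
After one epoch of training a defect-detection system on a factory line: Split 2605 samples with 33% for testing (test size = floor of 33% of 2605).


Test = ⌊2605·33/100⌋ = 859
Train = 2605 - 859 = 1746

Train: 1746, Test: 859


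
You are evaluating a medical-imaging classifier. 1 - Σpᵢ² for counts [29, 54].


Probabilities: [29/83, 54/83] ≈ [0.3494, 0.6506]
Σpᵢ² = (841 + 2916)/83² = 3757/6889
Gini = 1 - Σpᵢ² = 1 - 3757/6889 = 0.4546

0.4546


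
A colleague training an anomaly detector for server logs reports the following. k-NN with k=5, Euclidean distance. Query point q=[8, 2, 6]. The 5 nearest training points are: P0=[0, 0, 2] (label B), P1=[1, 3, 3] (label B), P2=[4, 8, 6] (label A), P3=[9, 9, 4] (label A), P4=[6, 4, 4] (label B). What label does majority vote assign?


d(q,P0) = 9.1652  (label B)
d(q,P1) = 7.6811  (label B)
d(q,P2) = 7.2111  (label A)
d(q,P3) = 7.3485  (label A)
d(q,P4) = 3.4641  (label B)
Votes: A=2, B=3
Majority → B

B


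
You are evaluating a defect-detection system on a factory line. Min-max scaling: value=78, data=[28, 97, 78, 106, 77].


min=28, max=106
(78-28)/(106-28) = 50/78 = 0.641

0.641


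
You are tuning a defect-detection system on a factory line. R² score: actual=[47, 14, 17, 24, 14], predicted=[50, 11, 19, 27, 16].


ȳ = 23.2
SS_res = Σ(y-ŷ)² = 35
SS_tot = Σ(y-ȳ)² = 774.8
R² = 1 - SS_res/SS_tot = 1 - 0.0452 = 0.9548

0.9548


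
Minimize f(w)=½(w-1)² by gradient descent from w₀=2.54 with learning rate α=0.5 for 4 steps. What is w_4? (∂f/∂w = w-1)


step 1: grad = 2.54-1 = 1.54; w = 2.54 - 0.5·(1.54) = 1.77
step 2: grad = 1.77-1 = 0.77; w = 1.77 - 0.5·(0.77) = 1.385
step 3: grad = 1.385-1 = 0.385; w = 1.385 - 0.5·(0.385) = 1.1925
step 4: grad = 1.1925-1 = 0.1925; w = 1.1925 - 0.5·(0.1925) = 1.09625

1.09625


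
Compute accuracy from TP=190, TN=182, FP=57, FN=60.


Accuracy = (TP+TN)/(TP+TN+FP+FN)
= (190+182)/(489)
= 372/489 = 76.07%

76.07%


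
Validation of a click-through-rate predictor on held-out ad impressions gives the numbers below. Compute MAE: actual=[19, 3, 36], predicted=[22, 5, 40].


Absolute errors: |19-22|=3, |3-5|=2, |36-40|=4
Sum = 9
MAE = 9/3 = 3

3


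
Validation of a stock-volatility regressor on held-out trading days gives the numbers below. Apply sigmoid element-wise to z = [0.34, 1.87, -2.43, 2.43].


σ(0.34) = 1/(1+e^-0.34) = 0.5842
σ(1.87) = 1/(1+e^-1.87) = 0.8665
σ(-2.43) = 1/(1+e^2.43) = 0.0809
σ(2.43) = 1/(1+e^-2.43) = 0.9191
result = [0.5842, 0.8665, 0.0809, 0.9191]

[0.5842, 0.8665, 0.0809, 0.9191]


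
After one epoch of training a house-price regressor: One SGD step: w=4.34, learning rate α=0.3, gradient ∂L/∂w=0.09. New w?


w_new = w - α·∇
= 4.34 - 0.3·0.09
= 4.34 - 0.027
= 4.313

4.313


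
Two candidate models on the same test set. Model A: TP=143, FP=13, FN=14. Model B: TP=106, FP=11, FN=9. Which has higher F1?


Model A: P=143/156=0.9167, R=143/157=0.9108, F1=2PR/(P+R)=2TP/(2TP+FP+FN)=286/313=0.9137
Model B: P=106/117=0.906, R=106/115=0.9217, F1=2PR/(P+R)=2TP/(2TP+FP+FN)=212/232=0.9138
0.9137 < 0.9138 → Model B

Model B


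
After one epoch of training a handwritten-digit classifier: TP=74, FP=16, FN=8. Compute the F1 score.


Precision = 74/90 = 0.8222
Recall = 74/82 = 0.9024
F1 = 2·P·R/(P+R) = 2·TP/(2·TP+FP+FN) = 148/(148+16+8) = 148/172 = 0.8605

0.8605


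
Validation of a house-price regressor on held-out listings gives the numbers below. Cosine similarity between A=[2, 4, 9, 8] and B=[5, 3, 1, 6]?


A·B = 2·5 + 4·3 + 9·1 + 8·6 = 79
‖A‖ = √165 = 12.8452, ‖B‖ = √71 = 8.4261
cos = 79/(√165·√71) = 79/√11715 = 0.7299

0.7299


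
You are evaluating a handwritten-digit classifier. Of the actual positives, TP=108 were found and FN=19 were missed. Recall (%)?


Recall = TP/(TP+FN)
= 108/(108+19)
= 108/127 = 85.04%

85.04%


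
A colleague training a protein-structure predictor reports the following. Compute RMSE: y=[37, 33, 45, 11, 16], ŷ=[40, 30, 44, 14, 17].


MSE = 29/5 = 5.8
RMSE = √(29/5) = 2.4083

2.4083


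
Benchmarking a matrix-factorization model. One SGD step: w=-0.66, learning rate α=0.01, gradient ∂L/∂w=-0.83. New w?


w_new = w - α·∇
= -0.66 - 0.01·-0.83
= -0.66 + 0.0083
= -0.6517

-0.6517


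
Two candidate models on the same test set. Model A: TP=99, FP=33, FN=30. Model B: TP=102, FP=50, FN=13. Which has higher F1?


Model A: P=99/132=0.75, R=99/129=0.7674, F1=2PR/(P+R)=2TP/(2TP+FP+FN)=198/261=0.7586
Model B: P=102/152=0.6711, R=102/115=0.887, F1=2PR/(P+R)=2TP/(2TP+FP+FN)=204/267=0.764
0.7586 < 0.764 → Model B

Model B


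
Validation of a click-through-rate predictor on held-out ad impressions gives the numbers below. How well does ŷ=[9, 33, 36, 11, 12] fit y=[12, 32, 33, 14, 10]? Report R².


ȳ = 20.2
SS_res = Σ(y-ŷ)² = 32
SS_tot = Σ(y-ȳ)² = 512.8
R² = 1 - SS_res/SS_tot = 1 - 0.0624 = 0.9376

0.9376


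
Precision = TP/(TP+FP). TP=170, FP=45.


Precision = TP/(TP+FP)
= 170/(170+45)
= 170/215 = 79.07%

79.07%


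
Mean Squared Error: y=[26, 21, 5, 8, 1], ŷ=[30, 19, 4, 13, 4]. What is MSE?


Squared errors: (26-30)²=16, (21-19)²=4, (5-4)²=1, (8-13)²=25, (1-4)²=9
Sum = 55
MSE = 55/5 = 11

11


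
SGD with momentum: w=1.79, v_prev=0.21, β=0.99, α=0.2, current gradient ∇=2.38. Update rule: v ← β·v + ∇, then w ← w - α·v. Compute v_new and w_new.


v_new = 0.99·0.21 + 2.38 = 0.2079 + 2.38 = 2.5879
w_new = 1.79 - 0.2·2.5879 = 1.79 - 0.51758 = 1.27242

v_new=2.5879, w_new=1.27242


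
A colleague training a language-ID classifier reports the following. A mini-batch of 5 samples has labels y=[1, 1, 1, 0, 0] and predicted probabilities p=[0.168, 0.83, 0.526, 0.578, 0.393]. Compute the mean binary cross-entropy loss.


L[0] = -ln(0.168) = 1.7838
L[1] = -ln(0.83) = 0.1863
L[2] = -ln(0.526) = 0.6425
L[3] = -ln(1-0.578) = -ln(0.422) = 0.8627
L[4] = -ln(1-0.393) = -ln(0.607) = 0.4992
mean = (1.7838 + 0.1863 + 0.6425 + 0.8627 + 0.4992)/5 = 0.7949

0.7949


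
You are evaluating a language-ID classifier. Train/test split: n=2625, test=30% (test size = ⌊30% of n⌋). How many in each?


Test = ⌊2625·30/100⌋ = 787
Train = 2625 - 787 = 1838

Train: 1838, Test: 787


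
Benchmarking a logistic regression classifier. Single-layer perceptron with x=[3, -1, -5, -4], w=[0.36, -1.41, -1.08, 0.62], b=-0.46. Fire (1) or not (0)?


z = (3)·(0.36) + (-1)·(-1.41) + (-5)·(-1.08) + (-4)·(0.62) - 0.46
  = 4.95
step(z) = 1 (z≥0)

1


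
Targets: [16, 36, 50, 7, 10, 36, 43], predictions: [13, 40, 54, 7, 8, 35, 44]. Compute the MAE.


Absolute errors: |16-13|=3, |36-40|=4, |50-54|=4, |7-7|=0, |10-8|=2, |36-35|=1, |43-44|=1
Sum = 15
MAE = 15/7 = 15/7

15/7


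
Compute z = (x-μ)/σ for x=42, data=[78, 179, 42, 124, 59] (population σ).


μ = 96.4, σ = 49.5605
z = (42 - 96.4)/49.5605 = -1.0976

-1.0976


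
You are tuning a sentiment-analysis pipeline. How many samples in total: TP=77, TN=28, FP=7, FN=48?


Total = TP + TN + FP + FN
= 77 + 28 + 7 + 48
= 160
(Predicted positive: 84, predicted negative: 76)

160


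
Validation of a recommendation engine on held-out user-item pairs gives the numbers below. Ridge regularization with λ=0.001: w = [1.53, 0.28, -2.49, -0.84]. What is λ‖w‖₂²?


‖w‖₂² = (1.53)² + (0.28)² + (-2.49)² + (-0.84)²
     = 2.3409 + 0.0784 + 6.2001 + 0.7056
     = 9.325
λ·‖w‖₂² = 0.001·9.325 = 0.009325

0.009325


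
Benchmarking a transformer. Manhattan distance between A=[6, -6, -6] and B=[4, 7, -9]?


d = |6-4| + |-6-7| + |-6+ 9|
  = 2 + 13 + 3
  = 18

18


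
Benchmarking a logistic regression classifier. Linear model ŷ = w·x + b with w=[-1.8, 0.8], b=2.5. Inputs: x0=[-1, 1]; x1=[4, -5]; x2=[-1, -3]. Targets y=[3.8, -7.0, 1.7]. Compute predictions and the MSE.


ŷ0 = (-1.8)·(-1) + (0.8)·(1) + 2.5 = 5.1
ŷ1 = (-1.8)·(4) + (0.8)·(-5) + 2.5 = -8.7
ŷ2 = (-1.8)·(-1) + (0.8)·(-3) + 2.5 = 1.9
errors² = [1.69, 2.89, 0.04]
MSE = 4.6200/3 = 1.54

1.54


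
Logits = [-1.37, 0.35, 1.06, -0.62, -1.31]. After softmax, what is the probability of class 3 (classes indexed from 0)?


Exponentials: e^-1.37=0.2541, e^0.35=1.4191, e^1.06=2.8864, e^-0.62=0.5379, e^-1.31=0.2698
Sum = 5.3673
Softmax = [0.0473, 0.2644, 0.5378, 0.1002, 0.0503]
p[3] = 0.5379/5.3673 = 0.1002

0.1002


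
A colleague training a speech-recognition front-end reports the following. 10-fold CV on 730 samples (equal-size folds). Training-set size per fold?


Fold size = 730/10 = 73
Training per fold = 730 - 73 = 657

657


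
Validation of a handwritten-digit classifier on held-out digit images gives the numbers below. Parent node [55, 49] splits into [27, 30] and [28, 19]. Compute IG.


Parent = [55, 49], H_parent = 0.9976
H_left = 0.998 (n=57), H_right = 0.9734 (n=47)
H_children = (57/104)·0.998 + (47/104)·0.9734 = 0.9869
IG = 0.9976 - 0.9869 = 0.0107

0.0107


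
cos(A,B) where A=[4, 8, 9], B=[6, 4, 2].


A·B = 4·6 + 8·4 + 9·2 = 74
‖A‖ = √161 = 12.6886, ‖B‖ = √56 = 7.4833
cos = 74/(√161·√56) = 74/√9016 = 0.7793

0.7793


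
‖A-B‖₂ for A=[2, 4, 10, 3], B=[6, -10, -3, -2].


d = √((2-6)² + (4+ 10)² + (10+ 3)² + (3+ 2)²)
  = √(16 + 196 + 169 + 25)
  = √406 = 20.1494

20.1494


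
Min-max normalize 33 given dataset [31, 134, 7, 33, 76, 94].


min=7, max=134
(33-7)/(134-7) = 26/127 = 0.2047

0.2047


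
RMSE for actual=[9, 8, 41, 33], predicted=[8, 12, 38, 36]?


MSE = 35/4 = 8.75
RMSE = √(35/4) = 2.958

2.958


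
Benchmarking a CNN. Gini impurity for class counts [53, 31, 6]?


Probabilities: [53/90, 31/90, 6/90] ≈ [0.5889, 0.3444, 0.0667]
Σpᵢ² = (2809 + 961 + 36)/90² = 3806/8100
Gini = 1 - Σpᵢ² = 1 - 3806/8100 = 0.5301

0.5301


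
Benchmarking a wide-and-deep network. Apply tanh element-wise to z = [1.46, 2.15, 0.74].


tanh(1.46) = 0.8977
tanh(2.15) = 0.9732
tanh(0.74) = 0.6291
result = [0.8977, 0.9732, 0.6291]

[0.8977, 0.9732, 0.6291]


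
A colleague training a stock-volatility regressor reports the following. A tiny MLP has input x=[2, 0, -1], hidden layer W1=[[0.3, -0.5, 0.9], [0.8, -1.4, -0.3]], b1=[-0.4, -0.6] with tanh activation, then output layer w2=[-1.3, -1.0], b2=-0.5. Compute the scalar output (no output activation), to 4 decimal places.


z1[0] = (0.3)·(2) + (-0.5)·(0) + (0.9)·(-1) - 0.4 = -0.7
z1[1] = (0.8)·(2) + (-1.4)·(0) + (-0.3)·(-1) - 0.6 = 1.3
h = tanh(z1) = [-0.6044, 0.8617]
output = (-1.3)·(-0.6044) + (-1.0)·(0.8617) - 0.5 = -0.576

-0.576


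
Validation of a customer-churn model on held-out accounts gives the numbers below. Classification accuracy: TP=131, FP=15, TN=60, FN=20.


Accuracy = (TP+TN)/(TP+TN+FP+FN)
= (131+60)/(226)
= 191/226 = 84.51%

84.51%


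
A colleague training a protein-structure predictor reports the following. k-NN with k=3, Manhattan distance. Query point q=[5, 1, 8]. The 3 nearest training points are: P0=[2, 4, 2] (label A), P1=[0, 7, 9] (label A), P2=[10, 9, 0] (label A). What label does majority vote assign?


d(q,P0) = 12  (label A)
d(q,P1) = 12  (label A)
d(q,P2) = 21  (label A)
Votes: A=3, B=0
Majority → A

A


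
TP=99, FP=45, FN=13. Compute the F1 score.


Precision = 99/144 = 0.6875
Recall = 99/112 = 0.8839
F1 = 2·P·R/(P+R) = 2·TP/(2·TP+FP+FN) = 198/(198+45+13) = 198/256 = 0.7734

0.7734


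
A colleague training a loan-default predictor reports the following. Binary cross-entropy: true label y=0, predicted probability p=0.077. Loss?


BCE = -[y·ln(p) + (1-y)·ln(1-p)]
= -0 - 1·ln(1-0.077)
= -ln(0.923) = 0.0801

0.0801


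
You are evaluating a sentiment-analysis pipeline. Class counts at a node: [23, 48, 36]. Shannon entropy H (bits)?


Probabilities: [23/107, 48/107, 36/107] ≈ [0.215, 0.4486, 0.3364]
H = -((23/107)·log₂(23/107) + (48/107)·log₂(48/107) + (36/107)·log₂(36/107))
  = 1.5243 bits

1.5243 bits


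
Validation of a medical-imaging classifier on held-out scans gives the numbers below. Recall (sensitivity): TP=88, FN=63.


Recall = TP/(TP+FN)
= 88/(88+63)
= 88/151 = 58.28%

58.28%


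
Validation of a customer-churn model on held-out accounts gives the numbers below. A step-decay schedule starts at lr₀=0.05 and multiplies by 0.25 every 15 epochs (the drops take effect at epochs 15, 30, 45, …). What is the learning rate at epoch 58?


n_drops = ⌊58/15⌋ = 3
lr = 0.05·0.25^3 = 0.05·0.015625 = 0.00078125

0.00078125


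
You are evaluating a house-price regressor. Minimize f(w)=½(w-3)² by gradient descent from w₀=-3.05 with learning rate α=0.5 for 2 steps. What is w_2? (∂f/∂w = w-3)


step 1: grad = -3.05-3 = -6.05; w = -3.05 - 0.5·(-6.05) = -0.025
step 2: grad = -0.025-3 = -3.025; w = -0.025 - 0.5·(-3.025) = 1.4875

1.4875


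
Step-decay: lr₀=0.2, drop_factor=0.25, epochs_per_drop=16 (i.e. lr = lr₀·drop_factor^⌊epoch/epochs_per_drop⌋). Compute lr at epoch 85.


n_drops = ⌊85/16⌋ = 5
lr = 0.2·0.25^5 = 0.2·0.0009765625 = 0.0001953125

0.0001953125


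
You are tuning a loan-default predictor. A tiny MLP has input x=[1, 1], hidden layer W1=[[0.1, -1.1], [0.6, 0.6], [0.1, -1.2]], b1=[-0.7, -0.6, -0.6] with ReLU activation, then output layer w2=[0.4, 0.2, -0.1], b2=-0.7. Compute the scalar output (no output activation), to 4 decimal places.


z1[0] = (0.1)·(1) + (-1.1)·(1) - 0.7 = -1.7
z1[1] = (0.6)·(1) + (0.6)·(1) - 0.6 = 0.6
z1[2] = (0.1)·(1) + (-1.2)·(1) - 0.6 = -1.7
h = ReLU(z1) = [0.0, 0.6, 0.0]
output = (0.4)·(0.0) + (0.2)·(0.6) + (-0.1)·(0.0) - 0.7 = -0.58

-0.58


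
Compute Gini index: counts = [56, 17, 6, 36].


Probabilities: [56/115, 17/115, 6/115, 36/115] ≈ [0.487, 0.1478, 0.0522, 0.313]
Σpᵢ² = (3136 + 289 + 36 + 1296)/115² = 4757/13225
Gini = 1 - Σpᵢ² = 1 - 4757/13225 = 0.6403

0.6403


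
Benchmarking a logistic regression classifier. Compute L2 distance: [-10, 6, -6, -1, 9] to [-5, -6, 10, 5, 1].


d = √((-10+ 5)² + (6+ 6)² + (-6-10)² + (-1-5)² + (9-1)²)
  = √(25 + 144 + 256 + 36 + 64)
  = √525 = 22.9129

22.9129


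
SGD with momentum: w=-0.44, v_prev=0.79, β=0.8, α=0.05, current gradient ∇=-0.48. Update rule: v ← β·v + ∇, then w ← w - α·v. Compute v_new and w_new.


v_new = 0.8·0.79 - 0.48 = 0.632 - 0.48 = 0.152
w_new = -0.44 - 0.05·0.152 = -0.44 - 0.0076 = -0.4476

v_new=0.152, w_new=-0.4476


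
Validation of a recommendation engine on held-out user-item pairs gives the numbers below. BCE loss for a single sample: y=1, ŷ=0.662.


BCE = -[y·ln(p) + (1-y)·ln(1-p)]
= -1·ln(0.662) - 0
= -ln(0.662) = 0.4125

0.4125


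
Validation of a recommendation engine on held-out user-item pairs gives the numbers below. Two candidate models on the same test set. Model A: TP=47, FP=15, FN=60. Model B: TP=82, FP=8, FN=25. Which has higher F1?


Model A: P=47/62=0.7581, R=47/107=0.4393, F1=2PR/(P+R)=2TP/(2TP+FP+FN)=94/169=0.5562
Model B: P=82/90=0.9111, R=82/107=0.7664, F1=2PR/(P+R)=2TP/(2TP+FP+FN)=164/197=0.8325
0.5562 < 0.8325 → Model B

Model B


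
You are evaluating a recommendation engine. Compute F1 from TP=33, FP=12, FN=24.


Precision = 33/45 = 0.7333
Recall = 33/57 = 0.5789
F1 = 2·P·R/(P+R) = 2·TP/(2·TP+FP+FN) = 66/(66+12+24) = 66/102 = 0.6471

0.6471


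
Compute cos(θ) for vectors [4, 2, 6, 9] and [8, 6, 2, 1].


A·B = 4·8 + 2·6 + 6·2 + 9·1 = 65
‖A‖ = √137 = 11.7047, ‖B‖ = √105 = 10.247
cos = 65/(√137·√105) = 65/√14385 = 0.5419

0.5419


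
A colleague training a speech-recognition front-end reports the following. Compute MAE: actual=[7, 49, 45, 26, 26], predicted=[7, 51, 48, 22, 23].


Absolute errors: |7-7|=0, |49-51|=2, |45-48|=3, |26-22|=4, |26-23|=3
Sum = 12
MAE = 12/5 = 12/5

12/5


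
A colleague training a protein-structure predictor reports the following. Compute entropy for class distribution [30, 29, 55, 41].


Probabilities: [30/155, 29/155, 55/155, 41/155] ≈ [0.1935, 0.1871, 0.3548, 0.2645]
H = -((30/155)·log₂(30/155) + (29/155)·log₂(29/155) + (55/155)·log₂(55/155) + (41/155)·log₂(41/155))
  = 1.9489 bits

1.9489 bits


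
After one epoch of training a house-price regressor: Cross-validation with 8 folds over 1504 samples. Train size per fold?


Fold size = 1504/8 = 188
Training per fold = 1504 - 188 = 1316

1316


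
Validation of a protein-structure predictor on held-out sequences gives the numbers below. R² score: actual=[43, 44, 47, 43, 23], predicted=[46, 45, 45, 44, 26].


ȳ = 40
SS_res = Σ(y-ŷ)² = 24
SS_tot = Σ(y-ȳ)² = 372
R² = 1 - SS_res/SS_tot = 1 - 0.0645 = 0.9355

0.9355


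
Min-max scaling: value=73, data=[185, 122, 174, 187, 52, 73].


min=52, max=187
(73-52)/(187-52) = 21/135 = 0.1556

0.1556


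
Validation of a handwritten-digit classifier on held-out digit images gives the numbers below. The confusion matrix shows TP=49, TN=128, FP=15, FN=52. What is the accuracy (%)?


Accuracy = (TP+TN)/(TP+TN+FP+FN)
= (49+128)/(244)
= 177/244 = 72.54%

72.54%


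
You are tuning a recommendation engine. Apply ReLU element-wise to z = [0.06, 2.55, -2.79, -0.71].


ReLU(0.06) = max(0, 0.06) = 0.06
ReLU(2.55) = max(0, 2.55) = 2.55
ReLU(-2.79) = max(0, -2.79) = 0.0
ReLU(-0.71) = max(0, -0.71) = 0.0
result = [0.06, 2.55, 0.0, 0.0]

[0.06, 2.55, 0.0, 0.0]


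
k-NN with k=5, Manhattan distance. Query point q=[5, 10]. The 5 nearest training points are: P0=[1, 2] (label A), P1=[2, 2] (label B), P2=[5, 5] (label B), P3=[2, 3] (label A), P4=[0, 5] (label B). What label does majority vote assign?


d(q,P0) = 12  (label A)
d(q,P1) = 11  (label B)
d(q,P2) = 5  (label B)
d(q,P3) = 10  (label A)
d(q,P4) = 10  (label B)
Votes: A=2, B=3
Majority → B

B


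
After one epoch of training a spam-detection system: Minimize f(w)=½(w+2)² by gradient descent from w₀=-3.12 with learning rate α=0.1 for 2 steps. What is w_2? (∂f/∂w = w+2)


step 1: grad = -3.12+2 = -1.12; w = -3.12 - 0.1·(-1.12) = -3.008
step 2: grad = -3.008+2 = -1.008; w = -3.008 - 0.1·(-1.008) = -2.9072

-2.9072


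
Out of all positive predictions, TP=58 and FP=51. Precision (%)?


Precision = TP/(TP+FP)
= 58/(58+51)
= 58/109 = 53.21%

53.21%


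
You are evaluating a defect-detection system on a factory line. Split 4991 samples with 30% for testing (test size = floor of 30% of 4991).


Test = ⌊4991·30/100⌋ = 1497
Train = 4991 - 1497 = 3494

Train: 3494, Test: 1497


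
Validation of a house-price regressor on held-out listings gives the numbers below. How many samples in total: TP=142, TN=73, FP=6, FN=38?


Total = TP + TN + FP + FN
= 142 + 73 + 6 + 38
= 259
(Predicted positive: 148, predicted negative: 111)

259


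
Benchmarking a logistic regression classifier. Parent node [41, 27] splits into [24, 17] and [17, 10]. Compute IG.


Parent = [41, 27], H_parent = 0.9692
H_left = 0.9789 (n=41), H_right = 0.951 (n=27)
H_children = (41/68)·0.9789 + (27/68)·0.951 = 0.9678
IG = 0.9692 - 0.9678 = 0.0014

0.0014


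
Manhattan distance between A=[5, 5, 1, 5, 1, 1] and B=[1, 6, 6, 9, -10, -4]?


d = |5-1| + |5-6| + |1-6| + |5-9| + |1+ 10| + |1+ 4|
  = 4 + 1 + 5 + 4 + 11 + 5
  = 30

30


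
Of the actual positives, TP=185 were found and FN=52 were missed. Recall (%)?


Recall = TP/(TP+FN)
= 185/(185+52)
= 185/237 = 78.06%

78.06%


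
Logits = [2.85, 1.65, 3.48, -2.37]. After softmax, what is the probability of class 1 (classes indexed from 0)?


Exponentials: e^2.85=17.2878, e^1.65=5.207, e^3.48=32.4597, e^-2.37=0.0935
Sum = 55.048
Softmax = [0.314, 0.0946, 0.5897, 0.0017]
p[1] = 5.207/55.048 = 0.0946

0.0946


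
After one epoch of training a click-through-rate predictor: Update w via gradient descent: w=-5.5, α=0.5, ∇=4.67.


w_new = w - α·∇
= -5.5 - 0.5·4.67
= -5.5 - 2.335
= -7.835

-7.835


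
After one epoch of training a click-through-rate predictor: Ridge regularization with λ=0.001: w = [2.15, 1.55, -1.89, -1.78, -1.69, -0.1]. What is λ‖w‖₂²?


‖w‖₂² = (2.15)² + (1.55)² + (-1.89)² + (-1.78)² + (-1.69)² + (-0.1)²
     = 4.6225 + 2.4025 + 3.5721 + 3.1684 + 2.8561 + 0.01
     = 16.6316
λ·‖w‖₂² = 0.001·16.6316 = 0.016632

0.016632


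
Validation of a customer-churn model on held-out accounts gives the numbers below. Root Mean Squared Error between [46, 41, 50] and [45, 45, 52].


MSE = 21/3 = 7
RMSE = √(21/3) = 2.6458

2.6458


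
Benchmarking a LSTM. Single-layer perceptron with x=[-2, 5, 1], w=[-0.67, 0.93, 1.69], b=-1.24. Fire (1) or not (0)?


z = (-2)·(-0.67) + (5)·(0.93) + (1)·(1.69) - 1.24
  = 6.44
step(z) = 1 (z≥0)

1


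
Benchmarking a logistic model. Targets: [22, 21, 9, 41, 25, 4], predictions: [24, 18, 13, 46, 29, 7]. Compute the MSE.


Squared errors: (22-24)²=4, (21-18)²=9, (9-13)²=16, (41-46)²=25, (25-29)²=16, (4-7)²=9
Sum = 79
MSE = 79/6 = 79/6

79/6


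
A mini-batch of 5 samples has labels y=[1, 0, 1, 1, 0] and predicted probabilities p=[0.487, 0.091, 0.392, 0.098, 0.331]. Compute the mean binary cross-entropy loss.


L[0] = -ln(0.487) = 0.7195
L[1] = -ln(1-0.091) = -ln(0.909) = 0.0954
L[2] = -ln(0.392) = 0.9365
L[3] = -ln(0.098) = 2.3228
L[4] = -ln(1-0.331) = -ln(0.669) = 0.402
mean = (0.7195 + 0.0954 + 0.9365 + 2.3228 + 0.402)/5 = 0.8952

0.8952


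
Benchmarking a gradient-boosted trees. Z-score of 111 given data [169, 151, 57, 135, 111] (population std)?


μ = 124.6, σ = 38.8103
z = (111 - 124.6)/38.8103 = -0.3504

-0.3504


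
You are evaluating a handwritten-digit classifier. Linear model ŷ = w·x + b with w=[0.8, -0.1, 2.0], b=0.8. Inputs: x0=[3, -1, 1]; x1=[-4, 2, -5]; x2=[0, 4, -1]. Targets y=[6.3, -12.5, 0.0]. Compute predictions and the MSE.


ŷ0 = (0.8)·(3) + (-0.1)·(-1) + (2.0)·(1) + 0.8 = 5.3
ŷ1 = (0.8)·(-4) + (-0.1)·(2) + (2.0)·(-5) + 0.8 = -12.6
ŷ2 = (0.8)·(0) + (-0.1)·(4) + (2.0)·(-1) + 0.8 = -1.6
errors² = [1.0, 0.01, 2.56]
MSE = 3.5700/3 = 1.19

1.19


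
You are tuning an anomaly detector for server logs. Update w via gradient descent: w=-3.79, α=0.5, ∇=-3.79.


w_new = w - α·∇
= -3.79 - 0.5·-3.79
= -3.79 + 1.895
= -1.895

-1.895


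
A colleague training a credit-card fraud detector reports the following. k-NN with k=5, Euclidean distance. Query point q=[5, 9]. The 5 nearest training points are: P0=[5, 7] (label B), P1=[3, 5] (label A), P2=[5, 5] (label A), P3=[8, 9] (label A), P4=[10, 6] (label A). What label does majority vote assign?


d(q,P0) = 2.0  (label B)
d(q,P1) = 4.4721  (label A)
d(q,P2) = 4.0  (label A)
d(q,P3) = 3.0  (label A)
d(q,P4) = 5.831  (label A)
Votes: A=4, B=1
Majority → A

A


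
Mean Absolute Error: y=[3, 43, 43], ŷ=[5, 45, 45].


Absolute errors: |3-5|=2, |43-45|=2, |43-45|=2
Sum = 6
MAE = 6/3 = 2

2


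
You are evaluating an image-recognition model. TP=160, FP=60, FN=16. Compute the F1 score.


Precision = 160/220 = 0.7273
Recall = 160/176 = 0.9091
F1 = 2·P·R/(P+R) = 2·TP/(2·TP+FP+FN) = 320/(320+60+16) = 320/396 = 0.8081

0.8081


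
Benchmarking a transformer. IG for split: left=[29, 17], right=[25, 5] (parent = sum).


Parent = [54, 22], H_parent = 0.868
H_left = 0.9503 (n=46), H_right = 0.65 (n=30)
H_children = (46/76)·0.9503 + (30/76)·0.65 = 0.8318
IG = 0.868 - 0.8318 = 0.0362

0.0362


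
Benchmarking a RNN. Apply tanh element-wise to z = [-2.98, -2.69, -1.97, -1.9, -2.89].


tanh(-2.98) = -0.9949
tanh(-2.69) = -0.9908
tanh(-1.97) = -0.9618
tanh(-1.9) = -0.9562
tanh(-2.89) = -0.9938
result = [-0.9949, -0.9908, -0.9618, -0.9562, -0.9938]

[-0.9949, -0.9908, -0.9618, -0.9562, -0.9938]


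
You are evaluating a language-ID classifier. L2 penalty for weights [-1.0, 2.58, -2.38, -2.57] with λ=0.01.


‖w‖₂² = (-1.0)² + (2.58)² + (-2.38)² + (-2.57)²
     = 1 + 6.6564 + 5.6644 + 6.6049
     = 19.9257
λ·‖w‖₂² = 0.01·19.9257 = 0.199257

0.199257


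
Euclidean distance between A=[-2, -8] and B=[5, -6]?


d = √((-2-5)² + (-8+ 6)²)
  = √(49 + 4)
  = √53 = 7.2801

7.2801


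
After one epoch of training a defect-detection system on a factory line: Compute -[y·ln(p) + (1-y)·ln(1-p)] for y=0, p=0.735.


BCE = -[y·ln(p) + (1-y)·ln(1-p)]
= -0 - 1·ln(1-0.735)
= -ln(0.265) = 1.328

1.328


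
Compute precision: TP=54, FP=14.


Precision = TP/(TP+FP)
= 54/(54+14)
= 54/68 = 79.41%

79.41%


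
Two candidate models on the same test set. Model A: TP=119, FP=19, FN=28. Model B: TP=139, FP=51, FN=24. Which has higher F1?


Model A: P=119/138=0.8623, R=119/147=0.8095, F1=2PR/(P+R)=2TP/(2TP+FP+FN)=238/285=0.8351
Model B: P=139/190=0.7316, R=139/163=0.8528, F1=2PR/(P+R)=2TP/(2TP+FP+FN)=278/353=0.7875
0.8351 > 0.7875 → Model A

Model A


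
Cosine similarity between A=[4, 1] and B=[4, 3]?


A·B = 4·4 + 1·3 = 19
‖A‖ = √17 = 4.1231, ‖B‖ = √25 = 5
cos = 19/(√17·√25) = 19/√425 = 0.9216

0.9216


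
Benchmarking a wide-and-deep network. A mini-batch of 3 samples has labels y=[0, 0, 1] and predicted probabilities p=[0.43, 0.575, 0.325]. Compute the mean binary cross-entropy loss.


L[0] = -ln(1-0.43) = -ln(0.57) = 0.5621
L[1] = -ln(1-0.575) = -ln(0.425) = 0.8557
L[2] = -ln(0.325) = 1.1239
mean = (0.5621 + 0.8557 + 1.1239)/3 = 0.8472

0.8472


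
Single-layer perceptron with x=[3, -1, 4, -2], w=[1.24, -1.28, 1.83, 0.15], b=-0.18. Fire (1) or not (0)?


z = (3)·(1.24) + (-1)·(-1.28) + (4)·(1.83) + (-2)·(0.15) - 0.18
  = 11.84
step(z) = 1 (z≥0)

1


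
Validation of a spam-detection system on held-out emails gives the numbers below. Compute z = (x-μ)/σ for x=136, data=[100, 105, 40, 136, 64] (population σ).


μ = 89, σ = 33.5022
z = (136 - 89)/33.5022 = 1.4029

1.4029


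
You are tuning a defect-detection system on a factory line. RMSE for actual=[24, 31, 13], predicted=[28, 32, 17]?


MSE = 33/3 = 11
RMSE = √(33/3) = 3.3166

3.3166


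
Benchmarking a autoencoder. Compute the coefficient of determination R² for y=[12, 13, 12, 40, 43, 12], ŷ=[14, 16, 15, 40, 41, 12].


ȳ = 22
SS_res = Σ(y-ŷ)² = 26
SS_tot = Σ(y-ȳ)² = 1146
R² = 1 - SS_res/SS_tot = 1 - 0.0227 = 0.9773

0.9773


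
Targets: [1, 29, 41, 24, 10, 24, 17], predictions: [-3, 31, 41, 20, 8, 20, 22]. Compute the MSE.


Squared errors: (1+ 3)²=16, (29-31)²=4, (41-41)²=0, (24-20)²=16, (10-8)²=4, (24-20)²=16, (17-22)²=25
Sum = 81
MSE = 81/7 = 81/7

81/7


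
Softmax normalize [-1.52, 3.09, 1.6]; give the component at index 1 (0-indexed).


Exponentials: e^-1.52=0.2187, e^3.09=21.9771, e^1.6=4.953
Sum = 27.1488
Softmax = [0.0081, 0.8095, 0.1824]
p[1] = 21.9771/27.1488 = 0.8095

0.8095


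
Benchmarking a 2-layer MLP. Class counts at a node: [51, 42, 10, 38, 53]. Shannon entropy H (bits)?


Probabilities: [51/194, 42/194, 10/194, 38/194, 53/194] ≈ [0.2629, 0.2165, 0.0515, 0.1959, 0.2732]
H = -((51/194)·log₂(51/194) + (42/194)·log₂(42/194) + (10/194)·log₂(10/194) + (38/194)·log₂(38/194) + (53/194)·log₂(53/194))
  = 2.1773 bits

2.1773 bits


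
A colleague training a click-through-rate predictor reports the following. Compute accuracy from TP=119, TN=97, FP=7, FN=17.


Accuracy = (TP+TN)/(TP+TN+FP+FN)
= (119+97)/(240)
= 216/240 = 90.0%

90.0%


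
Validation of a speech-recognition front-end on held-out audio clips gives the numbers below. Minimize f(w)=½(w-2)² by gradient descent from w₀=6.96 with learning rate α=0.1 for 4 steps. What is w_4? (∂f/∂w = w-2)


step 1: grad = 6.96-2 = 4.96; w = 6.96 - 0.1·(4.96) = 6.464
step 2: grad = 6.464-2 = 4.464; w = 6.464 - 0.1·(4.464) = 6.0176
step 3: grad = 6.0176-2 = 4.0176; w = 6.0176 - 0.1·(4.0176) = 5.61584
step 4: grad = 5.61584-2 = 3.61584; w = 5.61584 - 0.1·(3.61584) = 5.254256

5.254256


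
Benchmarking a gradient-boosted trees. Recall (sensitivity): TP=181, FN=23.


Recall = TP/(TP+FN)
= 181/(181+23)
= 181/204 = 88.73%

88.73%


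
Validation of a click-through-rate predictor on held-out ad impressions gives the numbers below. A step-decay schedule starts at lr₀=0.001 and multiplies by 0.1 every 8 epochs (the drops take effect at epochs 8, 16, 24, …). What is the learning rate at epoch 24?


n_drops = ⌊24/8⌋ = 3
lr = 0.001·0.1^3 = 0.001·0.001 = 0.000001

0.000001


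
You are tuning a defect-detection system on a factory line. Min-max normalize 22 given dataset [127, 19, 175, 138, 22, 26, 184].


min=19, max=184
(22-19)/(184-19) = 3/165 = 0.0182

0.0182


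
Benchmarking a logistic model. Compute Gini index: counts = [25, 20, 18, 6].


Probabilities: [25/69, 20/69, 18/69, 6/69] ≈ [0.3623, 0.2899, 0.2609, 0.087]
Σpᵢ² = (625 + 400 + 324 + 36)/69² = 1385/4761
Gini = 1 - Σpᵢ² = 1 - 1385/4761 = 0.7091

0.7091


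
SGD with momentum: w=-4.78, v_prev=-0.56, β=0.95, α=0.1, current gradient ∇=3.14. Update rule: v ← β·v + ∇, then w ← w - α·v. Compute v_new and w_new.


v_new = 0.95·-0.56 + 3.14 = -0.532 + 3.14 = 2.608
w_new = -4.78 - 0.1·2.608 = -4.78 - 0.2608 = -5.0408

v_new=2.608, w_new=-5.0408


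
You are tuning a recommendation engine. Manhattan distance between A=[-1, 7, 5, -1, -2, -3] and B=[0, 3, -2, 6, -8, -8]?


d = |-1-0| + |7-3| + |5+ 2| + |-1-6| + |-2+ 8| + |-3+ 8|
  = 1 + 4 + 7 + 7 + 6 + 5
  = 30

30


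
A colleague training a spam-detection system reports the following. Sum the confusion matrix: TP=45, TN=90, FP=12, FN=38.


Total = TP + TN + FP + FN
= 45 + 90 + 12 + 38
= 185
(Predicted positive: 57, predicted negative: 128)

185


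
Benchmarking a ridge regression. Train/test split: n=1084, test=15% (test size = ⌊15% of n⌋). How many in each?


Test = ⌊1084·15/100⌋ = 162
Train = 1084 - 162 = 922

Train: 922, Test: 162


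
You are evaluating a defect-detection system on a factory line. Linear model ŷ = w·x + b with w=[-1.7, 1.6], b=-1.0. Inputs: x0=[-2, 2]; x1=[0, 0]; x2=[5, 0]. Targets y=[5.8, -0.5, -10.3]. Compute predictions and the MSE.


ŷ0 = (-1.7)·(-2) + (1.6)·(2) - 1.0 = 5.6
ŷ1 = (-1.7)·(0) + (1.6)·(0) - 1.0 = -1.0
ŷ2 = (-1.7)·(5) + (1.6)·(0) - 1.0 = -9.5
errors² = [0.04, 0.25, 0.64]
MSE = 0.9300/3 = 0.31

0.31


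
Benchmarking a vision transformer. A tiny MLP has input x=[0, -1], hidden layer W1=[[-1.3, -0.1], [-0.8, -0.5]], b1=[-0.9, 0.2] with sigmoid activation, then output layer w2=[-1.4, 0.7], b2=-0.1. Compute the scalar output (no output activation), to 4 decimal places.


z1[0] = (-1.3)·(0) + (-0.1)·(-1) - 0.9 = -0.8
z1[1] = (-0.8)·(0) + (-0.5)·(-1) + 0.2 = 0.7
h = sigmoid(z1) = [0.31, 0.6682]
output = (-1.4)·(0.31) + (0.7)·(0.6682) - 0.1 = -0.0663

-0.0663


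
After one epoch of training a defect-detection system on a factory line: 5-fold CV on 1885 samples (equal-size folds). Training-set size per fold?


Fold size = 1885/5 = 377
Training per fold = 1885 - 377 = 1508

1508


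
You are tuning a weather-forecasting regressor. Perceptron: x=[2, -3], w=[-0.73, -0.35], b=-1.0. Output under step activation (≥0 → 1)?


z = (2)·(-0.73) + (-3)·(-0.35) - 1.0
  = -1.41
step(z) = 0 (z<0)

0


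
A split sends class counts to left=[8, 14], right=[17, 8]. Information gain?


Parent = [25, 22], H_parent = 0.9971
H_left = 0.9457 (n=22), H_right = 0.9044 (n=25)
H_children = (22/47)·0.9457 + (25/47)·0.9044 = 0.9237
IG = 0.9971 - 0.9237 = 0.0734

0.0734


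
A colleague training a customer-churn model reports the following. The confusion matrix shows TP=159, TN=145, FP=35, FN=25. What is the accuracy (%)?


Accuracy = (TP+TN)/(TP+TN+FP+FN)
= (159+145)/(364)
= 304/364 = 83.52%

83.52%


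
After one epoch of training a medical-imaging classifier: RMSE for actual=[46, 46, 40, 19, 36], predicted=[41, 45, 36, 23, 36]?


MSE = 58/5 = 11.6
RMSE = √(58/5) = 3.4059

3.4059


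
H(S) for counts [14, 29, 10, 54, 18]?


Probabilities: [14/125, 29/125, 10/125, 54/125, 18/125] ≈ [0.112, 0.232, 0.08, 0.432, 0.144]
H = -((14/125)·log₂(14/125) + (29/125)·log₂(29/125) + (10/125)·log₂(10/125) + (54/125)·log₂(54/125) + (18/125)·log₂(18/125))
  = 2.06 bits

2.06 bits


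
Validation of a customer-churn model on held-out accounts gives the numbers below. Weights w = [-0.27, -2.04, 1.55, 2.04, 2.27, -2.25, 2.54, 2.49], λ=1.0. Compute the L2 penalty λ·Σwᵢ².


‖w‖₂² = (-0.27)² + (-2.04)² + (1.55)² + (2.04)² + (2.27)² + (-2.25)² + (2.54)² + (2.49)²
     = 0.0729 + 4.1616 + 2.4025 + 4.1616 + 5.1529 + 5.0625 + 6.4516 + 6.2001
     = 33.6657
λ·‖w‖₂² = 1.0·33.6657 = 33.6657

33.6657


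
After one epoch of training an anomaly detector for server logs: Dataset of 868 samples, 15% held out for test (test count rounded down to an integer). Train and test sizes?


Test = ⌊868·15/100⌋ = 130
Train = 868 - 130 = 738

Train: 738, Test: 130


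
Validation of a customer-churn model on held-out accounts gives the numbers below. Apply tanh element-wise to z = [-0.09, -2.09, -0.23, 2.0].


tanh(-0.09) = -0.0898
tanh(-2.09) = -0.9699
tanh(-0.23) = -0.226
tanh(2.0) = 0.964
result = [-0.0898, -0.9699, -0.226, 0.964]

[-0.0898, -0.9699, -0.226, 0.964]


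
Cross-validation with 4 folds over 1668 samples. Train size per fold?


Fold size = 1668/4 = 417
Training per fold = 1668 - 417 = 1251

1251


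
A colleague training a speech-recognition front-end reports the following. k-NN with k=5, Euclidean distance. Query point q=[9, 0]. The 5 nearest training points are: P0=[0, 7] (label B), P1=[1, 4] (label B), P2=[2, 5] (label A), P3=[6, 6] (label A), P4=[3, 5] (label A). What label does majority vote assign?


d(q,P0) = 11.4018  (label B)
d(q,P1) = 8.9443  (label B)
d(q,P2) = 8.6023  (label A)
d(q,P3) = 6.7082  (label A)
d(q,P4) = 7.8102  (label A)
Votes: A=3, B=2
Majority → A

A


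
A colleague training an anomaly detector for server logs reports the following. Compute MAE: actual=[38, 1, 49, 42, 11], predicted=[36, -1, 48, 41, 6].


Absolute errors: |38-36|=2, |1+ 1|=2, |49-48|=1, |42-41|=1, |11-6|=5
Sum = 11
MAE = 11/5 = 11/5

11/5


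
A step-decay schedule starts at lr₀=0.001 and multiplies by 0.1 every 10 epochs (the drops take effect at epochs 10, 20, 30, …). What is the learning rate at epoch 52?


n_drops = ⌊52/10⌋ = 5
lr = 0.001·0.1^5 = 0.001·0.00001 = 0.00000001

0.00000001


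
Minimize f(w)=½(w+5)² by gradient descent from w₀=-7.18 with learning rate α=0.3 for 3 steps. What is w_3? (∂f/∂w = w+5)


step 1: grad = -7.18+5 = -2.18; w = -7.18 - 0.3·(-2.18) = -6.526
step 2: grad = -6.526+5 = -1.526; w = -6.526 - 0.3·(-1.526) = -6.0682
step 3: grad = -6.0682+5 = -1.0682; w = -6.0682 - 0.3·(-1.0682) = -5.74774

-5.74774


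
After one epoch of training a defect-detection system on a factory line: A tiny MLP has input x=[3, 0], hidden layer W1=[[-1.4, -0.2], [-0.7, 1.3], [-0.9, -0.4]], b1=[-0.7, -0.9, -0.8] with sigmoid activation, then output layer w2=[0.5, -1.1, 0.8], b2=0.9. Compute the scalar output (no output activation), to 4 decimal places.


z1[0] = (-1.4)·(3) + (-0.2)·(0) - 0.7 = -4.9
z1[1] = (-0.7)·(3) + (1.3)·(0) - 0.9 = -3.0
z1[2] = (-0.9)·(3) + (-0.4)·(0) - 0.8 = -3.5
h = sigmoid(z1) = [0.0074, 0.0474, 0.0293]
output = (0.5)·(0.0074) + (-1.1)·(0.0474) + (0.8)·(0.0293) + 0.9 = 0.875

0.875


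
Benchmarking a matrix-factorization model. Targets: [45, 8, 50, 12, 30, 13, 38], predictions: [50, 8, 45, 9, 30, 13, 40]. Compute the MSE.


Squared errors: (45-50)²=25, (8-8)²=0, (50-45)²=25, (12-9)²=9, (30-30)²=0, (13-13)²=0, (38-40)²=4
Sum = 63
MSE = 63/7 = 9

9


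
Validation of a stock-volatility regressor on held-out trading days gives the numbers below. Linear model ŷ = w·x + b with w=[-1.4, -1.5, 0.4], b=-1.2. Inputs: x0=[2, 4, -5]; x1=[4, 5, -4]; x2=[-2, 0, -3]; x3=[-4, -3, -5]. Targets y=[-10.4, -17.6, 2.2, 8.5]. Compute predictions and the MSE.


ŷ0 = (-1.4)·(2) + (-1.5)·(4) + (0.4)·(-5) - 1.2 = -12.0
ŷ1 = (-1.4)·(4) + (-1.5)·(5) + (0.4)·(-4) - 1.2 = -15.9
ŷ2 = (-1.4)·(-2) + (-1.5)·(0) + (0.4)·(-3) - 1.2 = 0.4
ŷ3 = (-1.4)·(-4) + (-1.5)·(-3) + (0.4)·(-5) - 1.2 = 6.9
errors² = [2.56, 2.89, 3.24, 2.56]
MSE = 11.2500/4 = 2.8125

2.8125


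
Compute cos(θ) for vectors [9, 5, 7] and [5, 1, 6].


A·B = 9·5 + 5·1 + 7·6 = 92
‖A‖ = √155 = 12.4499, ‖B‖ = √62 = 7.874
cos = 92/(√155·√62) = 92/√9610 = 0.9385

0.9385


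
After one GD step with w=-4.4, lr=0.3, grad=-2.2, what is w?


w_new = w - α·∇
= -4.4 - 0.3·-2.2
= -4.4 + 0.66
= -3.74

-3.74


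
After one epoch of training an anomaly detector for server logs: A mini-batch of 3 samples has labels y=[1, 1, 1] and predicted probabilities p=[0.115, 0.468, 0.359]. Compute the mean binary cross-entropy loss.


L[0] = -ln(0.115) = 2.1628
L[1] = -ln(0.468) = 0.7593
L[2] = -ln(0.359) = 1.0244
mean = (2.1628 + 0.7593 + 1.0244)/3 = 1.3155

1.3155


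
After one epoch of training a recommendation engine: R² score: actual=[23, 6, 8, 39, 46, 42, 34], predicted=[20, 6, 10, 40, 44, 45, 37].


ȳ = 28.2857
SS_res = Σ(y-ŷ)² = 36
SS_tot = Σ(y-ȳ)² = 1585.43
R² = 1 - SS_res/SS_tot = 1 - 0.0227 = 0.9773

0.9773


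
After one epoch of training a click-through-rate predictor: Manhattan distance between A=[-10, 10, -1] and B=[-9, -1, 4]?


d = |-10+ 9| + |10+ 1| + |-1-4|
  = 1 + 11 + 5
  = 17

17


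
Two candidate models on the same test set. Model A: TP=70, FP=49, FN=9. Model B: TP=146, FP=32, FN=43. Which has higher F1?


Model A: P=70/119=0.5882, R=70/79=0.8861, F1=2PR/(P+R)=2TP/(2TP+FP+FN)=140/198=0.7071
Model B: P=146/178=0.8202, R=146/189=0.7725, F1=2PR/(P+R)=2TP/(2TP+FP+FN)=292/367=0.7956
0.7071 < 0.7956 → Model B

Model B


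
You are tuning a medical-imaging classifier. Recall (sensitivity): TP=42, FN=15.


Recall = TP/(TP+FN)
= 42/(42+15)
= 42/57 = 73.68%

73.68%


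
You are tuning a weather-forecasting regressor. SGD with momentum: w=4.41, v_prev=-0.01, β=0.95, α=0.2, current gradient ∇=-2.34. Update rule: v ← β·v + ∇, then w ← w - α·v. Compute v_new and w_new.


v_new = 0.95·-0.01 - 2.34 = -0.0095 - 2.34 = -2.3495
w_new = 4.41 - 0.2·-2.3495 = 4.41 + 0.4699 = 4.8799

v_new=-2.3495, w_new=4.8799


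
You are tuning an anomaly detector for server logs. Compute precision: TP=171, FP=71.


Precision = TP/(TP+FP)
= 171/(171+71)
= 171/242 = 70.66%

70.66%


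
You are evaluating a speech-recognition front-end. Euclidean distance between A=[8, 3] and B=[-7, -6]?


d = √((8+ 7)² + (3+ 6)²)
  = √(225 + 81)
  = √306 = 17.4929

17.4929


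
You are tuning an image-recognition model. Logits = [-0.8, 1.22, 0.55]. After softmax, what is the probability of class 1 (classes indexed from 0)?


Exponentials: e^-0.8=0.4493, e^1.22=3.3872, e^0.55=1.7333
Sum = 5.5698
Softmax = [0.0807, 0.6081, 0.3112]
p[1] = 3.3872/5.5698 = 0.6081

0.6081


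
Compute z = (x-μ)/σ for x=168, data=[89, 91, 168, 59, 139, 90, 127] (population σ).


μ = 109, σ = 34.4135
z = (168 - 109)/34.4135 = 1.7144

1.7144
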